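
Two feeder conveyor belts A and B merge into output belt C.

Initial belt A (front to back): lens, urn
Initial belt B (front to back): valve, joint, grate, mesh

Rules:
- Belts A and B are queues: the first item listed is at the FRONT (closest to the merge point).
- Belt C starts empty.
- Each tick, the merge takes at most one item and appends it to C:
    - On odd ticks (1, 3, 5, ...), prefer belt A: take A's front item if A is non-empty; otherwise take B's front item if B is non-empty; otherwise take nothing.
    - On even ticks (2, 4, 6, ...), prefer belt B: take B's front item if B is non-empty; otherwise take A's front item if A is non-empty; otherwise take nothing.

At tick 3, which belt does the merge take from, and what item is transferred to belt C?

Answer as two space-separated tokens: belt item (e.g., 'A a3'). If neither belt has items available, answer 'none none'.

Tick 1: prefer A, take lens from A; A=[urn] B=[valve,joint,grate,mesh] C=[lens]
Tick 2: prefer B, take valve from B; A=[urn] B=[joint,grate,mesh] C=[lens,valve]
Tick 3: prefer A, take urn from A; A=[-] B=[joint,grate,mesh] C=[lens,valve,urn]

Answer: A urn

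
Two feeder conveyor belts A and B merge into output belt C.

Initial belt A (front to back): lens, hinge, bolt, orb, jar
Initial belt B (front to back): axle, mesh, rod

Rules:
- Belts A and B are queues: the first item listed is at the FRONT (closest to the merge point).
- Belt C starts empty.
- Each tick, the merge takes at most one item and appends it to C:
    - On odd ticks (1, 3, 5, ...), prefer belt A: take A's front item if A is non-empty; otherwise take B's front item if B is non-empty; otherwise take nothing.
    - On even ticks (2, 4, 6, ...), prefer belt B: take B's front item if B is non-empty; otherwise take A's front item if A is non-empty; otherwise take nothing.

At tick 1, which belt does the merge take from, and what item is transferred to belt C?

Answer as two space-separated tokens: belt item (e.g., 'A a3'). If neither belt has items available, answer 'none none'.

Tick 1: prefer A, take lens from A; A=[hinge,bolt,orb,jar] B=[axle,mesh,rod] C=[lens]

Answer: A lens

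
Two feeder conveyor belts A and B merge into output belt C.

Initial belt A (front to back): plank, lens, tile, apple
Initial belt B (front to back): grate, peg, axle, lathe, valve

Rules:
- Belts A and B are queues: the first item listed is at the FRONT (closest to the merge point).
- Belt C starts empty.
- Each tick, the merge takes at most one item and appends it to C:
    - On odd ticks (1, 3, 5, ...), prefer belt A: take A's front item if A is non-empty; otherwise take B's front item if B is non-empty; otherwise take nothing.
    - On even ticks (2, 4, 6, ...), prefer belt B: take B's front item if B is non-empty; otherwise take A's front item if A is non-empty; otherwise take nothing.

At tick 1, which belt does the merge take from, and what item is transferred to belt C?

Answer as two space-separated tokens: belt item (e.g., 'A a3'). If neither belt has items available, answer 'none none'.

Tick 1: prefer A, take plank from A; A=[lens,tile,apple] B=[grate,peg,axle,lathe,valve] C=[plank]

Answer: A plank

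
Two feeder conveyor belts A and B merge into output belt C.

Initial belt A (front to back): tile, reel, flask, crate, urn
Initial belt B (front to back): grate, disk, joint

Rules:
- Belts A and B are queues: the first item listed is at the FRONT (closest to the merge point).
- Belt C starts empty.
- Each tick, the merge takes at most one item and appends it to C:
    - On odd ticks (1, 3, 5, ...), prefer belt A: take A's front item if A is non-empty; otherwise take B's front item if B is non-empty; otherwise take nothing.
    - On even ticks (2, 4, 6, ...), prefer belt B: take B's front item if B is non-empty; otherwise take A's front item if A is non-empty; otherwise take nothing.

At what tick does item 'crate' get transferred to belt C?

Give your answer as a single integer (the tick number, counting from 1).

Tick 1: prefer A, take tile from A; A=[reel,flask,crate,urn] B=[grate,disk,joint] C=[tile]
Tick 2: prefer B, take grate from B; A=[reel,flask,crate,urn] B=[disk,joint] C=[tile,grate]
Tick 3: prefer A, take reel from A; A=[flask,crate,urn] B=[disk,joint] C=[tile,grate,reel]
Tick 4: prefer B, take disk from B; A=[flask,crate,urn] B=[joint] C=[tile,grate,reel,disk]
Tick 5: prefer A, take flask from A; A=[crate,urn] B=[joint] C=[tile,grate,reel,disk,flask]
Tick 6: prefer B, take joint from B; A=[crate,urn] B=[-] C=[tile,grate,reel,disk,flask,joint]
Tick 7: prefer A, take crate from A; A=[urn] B=[-] C=[tile,grate,reel,disk,flask,joint,crate]

Answer: 7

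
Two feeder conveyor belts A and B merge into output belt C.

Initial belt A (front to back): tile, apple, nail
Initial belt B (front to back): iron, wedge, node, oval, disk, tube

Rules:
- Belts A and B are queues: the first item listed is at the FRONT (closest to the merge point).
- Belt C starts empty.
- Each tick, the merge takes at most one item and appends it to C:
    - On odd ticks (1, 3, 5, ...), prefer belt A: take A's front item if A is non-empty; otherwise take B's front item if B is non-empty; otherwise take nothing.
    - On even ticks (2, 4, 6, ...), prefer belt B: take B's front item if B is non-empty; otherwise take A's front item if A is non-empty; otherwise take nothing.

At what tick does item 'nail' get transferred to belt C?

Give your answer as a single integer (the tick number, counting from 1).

Answer: 5

Derivation:
Tick 1: prefer A, take tile from A; A=[apple,nail] B=[iron,wedge,node,oval,disk,tube] C=[tile]
Tick 2: prefer B, take iron from B; A=[apple,nail] B=[wedge,node,oval,disk,tube] C=[tile,iron]
Tick 3: prefer A, take apple from A; A=[nail] B=[wedge,node,oval,disk,tube] C=[tile,iron,apple]
Tick 4: prefer B, take wedge from B; A=[nail] B=[node,oval,disk,tube] C=[tile,iron,apple,wedge]
Tick 5: prefer A, take nail from A; A=[-] B=[node,oval,disk,tube] C=[tile,iron,apple,wedge,nail]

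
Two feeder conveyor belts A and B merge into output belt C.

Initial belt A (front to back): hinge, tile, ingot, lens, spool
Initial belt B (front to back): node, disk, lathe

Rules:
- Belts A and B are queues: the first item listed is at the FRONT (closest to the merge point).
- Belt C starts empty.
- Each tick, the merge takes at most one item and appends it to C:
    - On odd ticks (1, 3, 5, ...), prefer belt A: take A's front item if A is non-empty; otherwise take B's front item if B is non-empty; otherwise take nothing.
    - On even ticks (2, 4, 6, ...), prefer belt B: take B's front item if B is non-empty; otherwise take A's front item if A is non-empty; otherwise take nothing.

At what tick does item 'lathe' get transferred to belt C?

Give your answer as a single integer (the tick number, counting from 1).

Answer: 6

Derivation:
Tick 1: prefer A, take hinge from A; A=[tile,ingot,lens,spool] B=[node,disk,lathe] C=[hinge]
Tick 2: prefer B, take node from B; A=[tile,ingot,lens,spool] B=[disk,lathe] C=[hinge,node]
Tick 3: prefer A, take tile from A; A=[ingot,lens,spool] B=[disk,lathe] C=[hinge,node,tile]
Tick 4: prefer B, take disk from B; A=[ingot,lens,spool] B=[lathe] C=[hinge,node,tile,disk]
Tick 5: prefer A, take ingot from A; A=[lens,spool] B=[lathe] C=[hinge,node,tile,disk,ingot]
Tick 6: prefer B, take lathe from B; A=[lens,spool] B=[-] C=[hinge,node,tile,disk,ingot,lathe]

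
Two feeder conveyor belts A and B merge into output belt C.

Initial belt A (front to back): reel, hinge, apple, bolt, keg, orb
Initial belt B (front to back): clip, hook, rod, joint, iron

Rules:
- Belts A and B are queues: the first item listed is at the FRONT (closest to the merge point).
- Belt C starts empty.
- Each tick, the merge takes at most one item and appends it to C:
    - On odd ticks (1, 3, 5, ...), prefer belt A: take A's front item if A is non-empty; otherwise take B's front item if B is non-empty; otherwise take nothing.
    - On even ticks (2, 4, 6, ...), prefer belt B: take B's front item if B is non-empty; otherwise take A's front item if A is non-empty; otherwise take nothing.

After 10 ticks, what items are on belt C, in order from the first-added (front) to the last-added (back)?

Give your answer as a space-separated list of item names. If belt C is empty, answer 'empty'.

Answer: reel clip hinge hook apple rod bolt joint keg iron

Derivation:
Tick 1: prefer A, take reel from A; A=[hinge,apple,bolt,keg,orb] B=[clip,hook,rod,joint,iron] C=[reel]
Tick 2: prefer B, take clip from B; A=[hinge,apple,bolt,keg,orb] B=[hook,rod,joint,iron] C=[reel,clip]
Tick 3: prefer A, take hinge from A; A=[apple,bolt,keg,orb] B=[hook,rod,joint,iron] C=[reel,clip,hinge]
Tick 4: prefer B, take hook from B; A=[apple,bolt,keg,orb] B=[rod,joint,iron] C=[reel,clip,hinge,hook]
Tick 5: prefer A, take apple from A; A=[bolt,keg,orb] B=[rod,joint,iron] C=[reel,clip,hinge,hook,apple]
Tick 6: prefer B, take rod from B; A=[bolt,keg,orb] B=[joint,iron] C=[reel,clip,hinge,hook,apple,rod]
Tick 7: prefer A, take bolt from A; A=[keg,orb] B=[joint,iron] C=[reel,clip,hinge,hook,apple,rod,bolt]
Tick 8: prefer B, take joint from B; A=[keg,orb] B=[iron] C=[reel,clip,hinge,hook,apple,rod,bolt,joint]
Tick 9: prefer A, take keg from A; A=[orb] B=[iron] C=[reel,clip,hinge,hook,apple,rod,bolt,joint,keg]
Tick 10: prefer B, take iron from B; A=[orb] B=[-] C=[reel,clip,hinge,hook,apple,rod,bolt,joint,keg,iron]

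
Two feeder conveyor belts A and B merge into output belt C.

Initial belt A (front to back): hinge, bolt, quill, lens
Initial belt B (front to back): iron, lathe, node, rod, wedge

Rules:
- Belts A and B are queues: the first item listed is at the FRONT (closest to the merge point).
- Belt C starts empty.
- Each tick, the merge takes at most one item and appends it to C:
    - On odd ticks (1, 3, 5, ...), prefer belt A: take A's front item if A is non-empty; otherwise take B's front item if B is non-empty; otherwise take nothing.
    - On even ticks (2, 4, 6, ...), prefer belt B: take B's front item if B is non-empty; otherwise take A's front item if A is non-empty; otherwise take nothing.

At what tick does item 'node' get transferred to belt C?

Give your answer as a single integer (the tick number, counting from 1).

Answer: 6

Derivation:
Tick 1: prefer A, take hinge from A; A=[bolt,quill,lens] B=[iron,lathe,node,rod,wedge] C=[hinge]
Tick 2: prefer B, take iron from B; A=[bolt,quill,lens] B=[lathe,node,rod,wedge] C=[hinge,iron]
Tick 3: prefer A, take bolt from A; A=[quill,lens] B=[lathe,node,rod,wedge] C=[hinge,iron,bolt]
Tick 4: prefer B, take lathe from B; A=[quill,lens] B=[node,rod,wedge] C=[hinge,iron,bolt,lathe]
Tick 5: prefer A, take quill from A; A=[lens] B=[node,rod,wedge] C=[hinge,iron,bolt,lathe,quill]
Tick 6: prefer B, take node from B; A=[lens] B=[rod,wedge] C=[hinge,iron,bolt,lathe,quill,node]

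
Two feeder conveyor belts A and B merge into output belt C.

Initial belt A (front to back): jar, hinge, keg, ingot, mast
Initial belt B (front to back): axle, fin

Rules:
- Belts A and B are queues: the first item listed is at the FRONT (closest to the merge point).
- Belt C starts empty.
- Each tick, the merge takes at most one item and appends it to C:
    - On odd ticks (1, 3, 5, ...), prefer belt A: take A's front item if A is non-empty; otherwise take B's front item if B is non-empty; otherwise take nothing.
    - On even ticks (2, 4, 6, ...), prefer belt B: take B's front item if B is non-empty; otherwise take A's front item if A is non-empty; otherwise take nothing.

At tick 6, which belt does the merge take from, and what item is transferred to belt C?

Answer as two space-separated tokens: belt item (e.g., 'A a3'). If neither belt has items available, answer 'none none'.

Answer: A ingot

Derivation:
Tick 1: prefer A, take jar from A; A=[hinge,keg,ingot,mast] B=[axle,fin] C=[jar]
Tick 2: prefer B, take axle from B; A=[hinge,keg,ingot,mast] B=[fin] C=[jar,axle]
Tick 3: prefer A, take hinge from A; A=[keg,ingot,mast] B=[fin] C=[jar,axle,hinge]
Tick 4: prefer B, take fin from B; A=[keg,ingot,mast] B=[-] C=[jar,axle,hinge,fin]
Tick 5: prefer A, take keg from A; A=[ingot,mast] B=[-] C=[jar,axle,hinge,fin,keg]
Tick 6: prefer B, take ingot from A; A=[mast] B=[-] C=[jar,axle,hinge,fin,keg,ingot]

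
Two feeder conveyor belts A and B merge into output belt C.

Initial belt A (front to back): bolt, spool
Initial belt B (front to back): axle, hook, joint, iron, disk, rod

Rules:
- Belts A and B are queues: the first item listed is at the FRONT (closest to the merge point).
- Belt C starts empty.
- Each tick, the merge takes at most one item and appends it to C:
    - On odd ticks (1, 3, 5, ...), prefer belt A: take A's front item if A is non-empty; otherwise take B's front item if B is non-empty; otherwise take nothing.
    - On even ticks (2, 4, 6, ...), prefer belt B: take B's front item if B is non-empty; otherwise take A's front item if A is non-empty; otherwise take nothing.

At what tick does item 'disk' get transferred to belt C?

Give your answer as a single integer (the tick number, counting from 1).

Answer: 7

Derivation:
Tick 1: prefer A, take bolt from A; A=[spool] B=[axle,hook,joint,iron,disk,rod] C=[bolt]
Tick 2: prefer B, take axle from B; A=[spool] B=[hook,joint,iron,disk,rod] C=[bolt,axle]
Tick 3: prefer A, take spool from A; A=[-] B=[hook,joint,iron,disk,rod] C=[bolt,axle,spool]
Tick 4: prefer B, take hook from B; A=[-] B=[joint,iron,disk,rod] C=[bolt,axle,spool,hook]
Tick 5: prefer A, take joint from B; A=[-] B=[iron,disk,rod] C=[bolt,axle,spool,hook,joint]
Tick 6: prefer B, take iron from B; A=[-] B=[disk,rod] C=[bolt,axle,spool,hook,joint,iron]
Tick 7: prefer A, take disk from B; A=[-] B=[rod] C=[bolt,axle,spool,hook,joint,iron,disk]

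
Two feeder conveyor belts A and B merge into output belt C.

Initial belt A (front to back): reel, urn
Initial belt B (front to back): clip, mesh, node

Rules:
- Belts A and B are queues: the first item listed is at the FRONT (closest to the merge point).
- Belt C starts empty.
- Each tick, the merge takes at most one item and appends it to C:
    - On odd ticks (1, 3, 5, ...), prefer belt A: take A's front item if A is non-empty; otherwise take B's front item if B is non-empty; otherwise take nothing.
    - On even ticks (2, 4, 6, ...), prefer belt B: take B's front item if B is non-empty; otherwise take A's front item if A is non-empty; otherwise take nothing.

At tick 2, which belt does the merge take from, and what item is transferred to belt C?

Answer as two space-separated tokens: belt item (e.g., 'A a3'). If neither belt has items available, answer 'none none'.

Tick 1: prefer A, take reel from A; A=[urn] B=[clip,mesh,node] C=[reel]
Tick 2: prefer B, take clip from B; A=[urn] B=[mesh,node] C=[reel,clip]

Answer: B clip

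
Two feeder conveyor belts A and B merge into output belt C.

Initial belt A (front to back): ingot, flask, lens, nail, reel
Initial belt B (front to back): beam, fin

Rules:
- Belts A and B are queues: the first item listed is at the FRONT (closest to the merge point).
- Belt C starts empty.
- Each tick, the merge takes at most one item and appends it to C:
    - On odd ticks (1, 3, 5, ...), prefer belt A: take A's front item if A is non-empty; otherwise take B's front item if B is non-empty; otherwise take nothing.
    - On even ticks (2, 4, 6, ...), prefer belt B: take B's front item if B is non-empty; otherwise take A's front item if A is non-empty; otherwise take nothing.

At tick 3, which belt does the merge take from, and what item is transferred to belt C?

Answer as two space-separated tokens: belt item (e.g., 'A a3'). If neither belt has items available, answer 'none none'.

Answer: A flask

Derivation:
Tick 1: prefer A, take ingot from A; A=[flask,lens,nail,reel] B=[beam,fin] C=[ingot]
Tick 2: prefer B, take beam from B; A=[flask,lens,nail,reel] B=[fin] C=[ingot,beam]
Tick 3: prefer A, take flask from A; A=[lens,nail,reel] B=[fin] C=[ingot,beam,flask]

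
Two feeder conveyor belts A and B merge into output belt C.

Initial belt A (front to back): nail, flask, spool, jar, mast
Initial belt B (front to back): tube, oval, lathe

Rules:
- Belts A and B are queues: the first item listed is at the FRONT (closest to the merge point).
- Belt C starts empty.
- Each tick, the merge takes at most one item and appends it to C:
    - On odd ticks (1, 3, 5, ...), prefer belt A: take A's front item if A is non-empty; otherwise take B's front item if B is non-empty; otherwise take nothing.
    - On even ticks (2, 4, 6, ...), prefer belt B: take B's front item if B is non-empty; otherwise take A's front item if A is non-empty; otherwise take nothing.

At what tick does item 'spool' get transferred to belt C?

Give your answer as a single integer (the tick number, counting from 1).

Answer: 5

Derivation:
Tick 1: prefer A, take nail from A; A=[flask,spool,jar,mast] B=[tube,oval,lathe] C=[nail]
Tick 2: prefer B, take tube from B; A=[flask,spool,jar,mast] B=[oval,lathe] C=[nail,tube]
Tick 3: prefer A, take flask from A; A=[spool,jar,mast] B=[oval,lathe] C=[nail,tube,flask]
Tick 4: prefer B, take oval from B; A=[spool,jar,mast] B=[lathe] C=[nail,tube,flask,oval]
Tick 5: prefer A, take spool from A; A=[jar,mast] B=[lathe] C=[nail,tube,flask,oval,spool]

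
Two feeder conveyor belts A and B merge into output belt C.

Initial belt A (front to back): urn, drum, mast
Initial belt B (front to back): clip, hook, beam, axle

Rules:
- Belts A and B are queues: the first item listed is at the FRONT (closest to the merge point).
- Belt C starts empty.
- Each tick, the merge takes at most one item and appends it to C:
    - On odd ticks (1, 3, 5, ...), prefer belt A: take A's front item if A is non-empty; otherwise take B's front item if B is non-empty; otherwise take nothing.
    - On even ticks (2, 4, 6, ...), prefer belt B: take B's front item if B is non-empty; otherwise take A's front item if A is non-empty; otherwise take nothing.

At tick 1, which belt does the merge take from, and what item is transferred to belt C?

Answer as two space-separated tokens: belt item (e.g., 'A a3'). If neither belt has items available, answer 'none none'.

Answer: A urn

Derivation:
Tick 1: prefer A, take urn from A; A=[drum,mast] B=[clip,hook,beam,axle] C=[urn]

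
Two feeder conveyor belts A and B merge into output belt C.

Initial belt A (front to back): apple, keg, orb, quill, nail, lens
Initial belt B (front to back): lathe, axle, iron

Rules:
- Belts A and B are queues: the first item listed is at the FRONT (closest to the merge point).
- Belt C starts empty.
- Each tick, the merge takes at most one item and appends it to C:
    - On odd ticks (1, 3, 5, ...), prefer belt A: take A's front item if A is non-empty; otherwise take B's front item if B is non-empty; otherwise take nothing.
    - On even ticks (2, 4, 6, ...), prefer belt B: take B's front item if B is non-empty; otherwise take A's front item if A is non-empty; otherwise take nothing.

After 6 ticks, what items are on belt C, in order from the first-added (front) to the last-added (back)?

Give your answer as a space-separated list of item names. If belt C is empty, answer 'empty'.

Answer: apple lathe keg axle orb iron

Derivation:
Tick 1: prefer A, take apple from A; A=[keg,orb,quill,nail,lens] B=[lathe,axle,iron] C=[apple]
Tick 2: prefer B, take lathe from B; A=[keg,orb,quill,nail,lens] B=[axle,iron] C=[apple,lathe]
Tick 3: prefer A, take keg from A; A=[orb,quill,nail,lens] B=[axle,iron] C=[apple,lathe,keg]
Tick 4: prefer B, take axle from B; A=[orb,quill,nail,lens] B=[iron] C=[apple,lathe,keg,axle]
Tick 5: prefer A, take orb from A; A=[quill,nail,lens] B=[iron] C=[apple,lathe,keg,axle,orb]
Tick 6: prefer B, take iron from B; A=[quill,nail,lens] B=[-] C=[apple,lathe,keg,axle,orb,iron]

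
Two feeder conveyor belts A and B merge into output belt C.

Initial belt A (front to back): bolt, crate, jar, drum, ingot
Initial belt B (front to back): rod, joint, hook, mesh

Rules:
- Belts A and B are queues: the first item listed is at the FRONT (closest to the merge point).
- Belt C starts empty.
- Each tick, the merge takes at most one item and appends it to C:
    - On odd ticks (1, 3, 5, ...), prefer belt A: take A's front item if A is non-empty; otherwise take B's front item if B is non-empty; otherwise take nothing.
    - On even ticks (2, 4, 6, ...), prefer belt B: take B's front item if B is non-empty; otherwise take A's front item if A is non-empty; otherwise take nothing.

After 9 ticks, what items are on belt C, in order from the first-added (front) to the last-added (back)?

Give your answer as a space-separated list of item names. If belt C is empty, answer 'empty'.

Answer: bolt rod crate joint jar hook drum mesh ingot

Derivation:
Tick 1: prefer A, take bolt from A; A=[crate,jar,drum,ingot] B=[rod,joint,hook,mesh] C=[bolt]
Tick 2: prefer B, take rod from B; A=[crate,jar,drum,ingot] B=[joint,hook,mesh] C=[bolt,rod]
Tick 3: prefer A, take crate from A; A=[jar,drum,ingot] B=[joint,hook,mesh] C=[bolt,rod,crate]
Tick 4: prefer B, take joint from B; A=[jar,drum,ingot] B=[hook,mesh] C=[bolt,rod,crate,joint]
Tick 5: prefer A, take jar from A; A=[drum,ingot] B=[hook,mesh] C=[bolt,rod,crate,joint,jar]
Tick 6: prefer B, take hook from B; A=[drum,ingot] B=[mesh] C=[bolt,rod,crate,joint,jar,hook]
Tick 7: prefer A, take drum from A; A=[ingot] B=[mesh] C=[bolt,rod,crate,joint,jar,hook,drum]
Tick 8: prefer B, take mesh from B; A=[ingot] B=[-] C=[bolt,rod,crate,joint,jar,hook,drum,mesh]
Tick 9: prefer A, take ingot from A; A=[-] B=[-] C=[bolt,rod,crate,joint,jar,hook,drum,mesh,ingot]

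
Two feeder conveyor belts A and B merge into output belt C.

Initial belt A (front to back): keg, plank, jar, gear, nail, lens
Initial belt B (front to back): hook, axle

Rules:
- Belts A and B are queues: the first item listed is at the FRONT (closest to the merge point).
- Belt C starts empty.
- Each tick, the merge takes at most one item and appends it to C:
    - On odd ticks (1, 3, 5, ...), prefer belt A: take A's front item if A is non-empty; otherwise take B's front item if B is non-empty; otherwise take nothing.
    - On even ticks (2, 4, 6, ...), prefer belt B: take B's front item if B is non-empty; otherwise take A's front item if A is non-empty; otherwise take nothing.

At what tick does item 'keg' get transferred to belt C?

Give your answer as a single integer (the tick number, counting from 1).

Answer: 1

Derivation:
Tick 1: prefer A, take keg from A; A=[plank,jar,gear,nail,lens] B=[hook,axle] C=[keg]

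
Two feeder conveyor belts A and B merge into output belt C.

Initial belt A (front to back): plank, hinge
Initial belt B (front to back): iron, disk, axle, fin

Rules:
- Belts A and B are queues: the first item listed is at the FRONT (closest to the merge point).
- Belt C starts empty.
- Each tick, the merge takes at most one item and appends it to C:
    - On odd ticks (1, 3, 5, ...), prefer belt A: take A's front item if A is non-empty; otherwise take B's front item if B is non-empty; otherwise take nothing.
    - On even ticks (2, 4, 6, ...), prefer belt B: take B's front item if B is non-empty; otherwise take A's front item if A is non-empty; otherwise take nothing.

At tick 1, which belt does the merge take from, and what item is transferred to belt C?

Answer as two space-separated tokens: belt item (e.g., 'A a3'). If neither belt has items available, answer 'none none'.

Answer: A plank

Derivation:
Tick 1: prefer A, take plank from A; A=[hinge] B=[iron,disk,axle,fin] C=[plank]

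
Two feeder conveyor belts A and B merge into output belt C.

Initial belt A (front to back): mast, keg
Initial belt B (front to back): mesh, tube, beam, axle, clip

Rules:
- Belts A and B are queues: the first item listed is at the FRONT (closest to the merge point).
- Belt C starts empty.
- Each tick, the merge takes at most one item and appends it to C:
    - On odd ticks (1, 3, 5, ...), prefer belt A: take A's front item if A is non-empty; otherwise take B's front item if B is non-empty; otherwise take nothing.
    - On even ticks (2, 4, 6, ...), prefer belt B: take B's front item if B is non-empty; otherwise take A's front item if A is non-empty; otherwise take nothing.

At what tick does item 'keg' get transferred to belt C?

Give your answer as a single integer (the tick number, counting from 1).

Tick 1: prefer A, take mast from A; A=[keg] B=[mesh,tube,beam,axle,clip] C=[mast]
Tick 2: prefer B, take mesh from B; A=[keg] B=[tube,beam,axle,clip] C=[mast,mesh]
Tick 3: prefer A, take keg from A; A=[-] B=[tube,beam,axle,clip] C=[mast,mesh,keg]

Answer: 3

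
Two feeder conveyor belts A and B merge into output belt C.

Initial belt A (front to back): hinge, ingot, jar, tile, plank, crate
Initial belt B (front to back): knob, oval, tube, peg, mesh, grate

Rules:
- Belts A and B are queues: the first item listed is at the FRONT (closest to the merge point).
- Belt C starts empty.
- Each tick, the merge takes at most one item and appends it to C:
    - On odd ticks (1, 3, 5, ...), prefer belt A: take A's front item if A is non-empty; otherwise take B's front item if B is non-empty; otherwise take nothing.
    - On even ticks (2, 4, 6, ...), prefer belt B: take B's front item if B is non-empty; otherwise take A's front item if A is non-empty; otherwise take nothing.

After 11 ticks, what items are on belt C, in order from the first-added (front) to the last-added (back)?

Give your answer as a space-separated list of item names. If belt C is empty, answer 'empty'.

Answer: hinge knob ingot oval jar tube tile peg plank mesh crate

Derivation:
Tick 1: prefer A, take hinge from A; A=[ingot,jar,tile,plank,crate] B=[knob,oval,tube,peg,mesh,grate] C=[hinge]
Tick 2: prefer B, take knob from B; A=[ingot,jar,tile,plank,crate] B=[oval,tube,peg,mesh,grate] C=[hinge,knob]
Tick 3: prefer A, take ingot from A; A=[jar,tile,plank,crate] B=[oval,tube,peg,mesh,grate] C=[hinge,knob,ingot]
Tick 4: prefer B, take oval from B; A=[jar,tile,plank,crate] B=[tube,peg,mesh,grate] C=[hinge,knob,ingot,oval]
Tick 5: prefer A, take jar from A; A=[tile,plank,crate] B=[tube,peg,mesh,grate] C=[hinge,knob,ingot,oval,jar]
Tick 6: prefer B, take tube from B; A=[tile,plank,crate] B=[peg,mesh,grate] C=[hinge,knob,ingot,oval,jar,tube]
Tick 7: prefer A, take tile from A; A=[plank,crate] B=[peg,mesh,grate] C=[hinge,knob,ingot,oval,jar,tube,tile]
Tick 8: prefer B, take peg from B; A=[plank,crate] B=[mesh,grate] C=[hinge,knob,ingot,oval,jar,tube,tile,peg]
Tick 9: prefer A, take plank from A; A=[crate] B=[mesh,grate] C=[hinge,knob,ingot,oval,jar,tube,tile,peg,plank]
Tick 10: prefer B, take mesh from B; A=[crate] B=[grate] C=[hinge,knob,ingot,oval,jar,tube,tile,peg,plank,mesh]
Tick 11: prefer A, take crate from A; A=[-] B=[grate] C=[hinge,knob,ingot,oval,jar,tube,tile,peg,plank,mesh,crate]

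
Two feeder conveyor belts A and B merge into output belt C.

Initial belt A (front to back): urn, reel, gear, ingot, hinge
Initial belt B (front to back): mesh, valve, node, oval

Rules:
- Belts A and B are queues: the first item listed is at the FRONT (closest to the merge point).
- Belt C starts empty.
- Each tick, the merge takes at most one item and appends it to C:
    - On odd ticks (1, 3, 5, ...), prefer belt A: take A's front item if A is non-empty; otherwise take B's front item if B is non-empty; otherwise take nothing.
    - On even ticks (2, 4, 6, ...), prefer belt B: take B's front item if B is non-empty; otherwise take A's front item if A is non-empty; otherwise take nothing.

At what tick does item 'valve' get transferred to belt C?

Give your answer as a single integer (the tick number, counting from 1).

Tick 1: prefer A, take urn from A; A=[reel,gear,ingot,hinge] B=[mesh,valve,node,oval] C=[urn]
Tick 2: prefer B, take mesh from B; A=[reel,gear,ingot,hinge] B=[valve,node,oval] C=[urn,mesh]
Tick 3: prefer A, take reel from A; A=[gear,ingot,hinge] B=[valve,node,oval] C=[urn,mesh,reel]
Tick 4: prefer B, take valve from B; A=[gear,ingot,hinge] B=[node,oval] C=[urn,mesh,reel,valve]

Answer: 4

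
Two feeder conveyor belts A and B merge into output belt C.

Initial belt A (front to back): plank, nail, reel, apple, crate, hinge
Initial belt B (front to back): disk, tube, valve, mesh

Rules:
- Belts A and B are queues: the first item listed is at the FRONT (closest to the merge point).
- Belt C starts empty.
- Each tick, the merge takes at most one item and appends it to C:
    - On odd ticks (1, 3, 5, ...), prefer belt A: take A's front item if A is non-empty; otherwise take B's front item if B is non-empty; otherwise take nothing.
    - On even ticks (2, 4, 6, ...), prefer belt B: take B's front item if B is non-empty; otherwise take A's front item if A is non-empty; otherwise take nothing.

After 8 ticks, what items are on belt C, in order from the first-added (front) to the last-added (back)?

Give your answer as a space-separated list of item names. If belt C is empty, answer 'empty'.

Tick 1: prefer A, take plank from A; A=[nail,reel,apple,crate,hinge] B=[disk,tube,valve,mesh] C=[plank]
Tick 2: prefer B, take disk from B; A=[nail,reel,apple,crate,hinge] B=[tube,valve,mesh] C=[plank,disk]
Tick 3: prefer A, take nail from A; A=[reel,apple,crate,hinge] B=[tube,valve,mesh] C=[plank,disk,nail]
Tick 4: prefer B, take tube from B; A=[reel,apple,crate,hinge] B=[valve,mesh] C=[plank,disk,nail,tube]
Tick 5: prefer A, take reel from A; A=[apple,crate,hinge] B=[valve,mesh] C=[plank,disk,nail,tube,reel]
Tick 6: prefer B, take valve from B; A=[apple,crate,hinge] B=[mesh] C=[plank,disk,nail,tube,reel,valve]
Tick 7: prefer A, take apple from A; A=[crate,hinge] B=[mesh] C=[plank,disk,nail,tube,reel,valve,apple]
Tick 8: prefer B, take mesh from B; A=[crate,hinge] B=[-] C=[plank,disk,nail,tube,reel,valve,apple,mesh]

Answer: plank disk nail tube reel valve apple mesh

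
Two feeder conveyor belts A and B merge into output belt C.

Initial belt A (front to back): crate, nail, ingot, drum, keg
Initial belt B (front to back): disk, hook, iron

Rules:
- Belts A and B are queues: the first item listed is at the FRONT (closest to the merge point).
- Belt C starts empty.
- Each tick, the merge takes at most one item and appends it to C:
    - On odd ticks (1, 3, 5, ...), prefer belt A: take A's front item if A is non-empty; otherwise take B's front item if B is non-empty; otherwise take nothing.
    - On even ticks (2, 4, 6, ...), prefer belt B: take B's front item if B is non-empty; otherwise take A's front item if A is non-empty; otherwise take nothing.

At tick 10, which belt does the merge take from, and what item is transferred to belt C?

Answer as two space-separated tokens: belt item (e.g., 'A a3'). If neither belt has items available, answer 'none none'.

Tick 1: prefer A, take crate from A; A=[nail,ingot,drum,keg] B=[disk,hook,iron] C=[crate]
Tick 2: prefer B, take disk from B; A=[nail,ingot,drum,keg] B=[hook,iron] C=[crate,disk]
Tick 3: prefer A, take nail from A; A=[ingot,drum,keg] B=[hook,iron] C=[crate,disk,nail]
Tick 4: prefer B, take hook from B; A=[ingot,drum,keg] B=[iron] C=[crate,disk,nail,hook]
Tick 5: prefer A, take ingot from A; A=[drum,keg] B=[iron] C=[crate,disk,nail,hook,ingot]
Tick 6: prefer B, take iron from B; A=[drum,keg] B=[-] C=[crate,disk,nail,hook,ingot,iron]
Tick 7: prefer A, take drum from A; A=[keg] B=[-] C=[crate,disk,nail,hook,ingot,iron,drum]
Tick 8: prefer B, take keg from A; A=[-] B=[-] C=[crate,disk,nail,hook,ingot,iron,drum,keg]
Tick 9: prefer A, both empty, nothing taken; A=[-] B=[-] C=[crate,disk,nail,hook,ingot,iron,drum,keg]
Tick 10: prefer B, both empty, nothing taken; A=[-] B=[-] C=[crate,disk,nail,hook,ingot,iron,drum,keg]

Answer: none none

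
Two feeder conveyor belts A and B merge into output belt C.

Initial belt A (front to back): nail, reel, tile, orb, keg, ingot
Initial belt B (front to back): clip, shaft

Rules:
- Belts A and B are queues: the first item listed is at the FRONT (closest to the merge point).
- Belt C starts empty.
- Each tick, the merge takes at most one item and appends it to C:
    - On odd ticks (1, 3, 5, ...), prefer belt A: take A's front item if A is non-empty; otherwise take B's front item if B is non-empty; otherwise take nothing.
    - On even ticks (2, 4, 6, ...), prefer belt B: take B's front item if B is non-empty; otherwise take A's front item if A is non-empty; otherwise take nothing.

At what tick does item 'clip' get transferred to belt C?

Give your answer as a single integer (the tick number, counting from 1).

Tick 1: prefer A, take nail from A; A=[reel,tile,orb,keg,ingot] B=[clip,shaft] C=[nail]
Tick 2: prefer B, take clip from B; A=[reel,tile,orb,keg,ingot] B=[shaft] C=[nail,clip]

Answer: 2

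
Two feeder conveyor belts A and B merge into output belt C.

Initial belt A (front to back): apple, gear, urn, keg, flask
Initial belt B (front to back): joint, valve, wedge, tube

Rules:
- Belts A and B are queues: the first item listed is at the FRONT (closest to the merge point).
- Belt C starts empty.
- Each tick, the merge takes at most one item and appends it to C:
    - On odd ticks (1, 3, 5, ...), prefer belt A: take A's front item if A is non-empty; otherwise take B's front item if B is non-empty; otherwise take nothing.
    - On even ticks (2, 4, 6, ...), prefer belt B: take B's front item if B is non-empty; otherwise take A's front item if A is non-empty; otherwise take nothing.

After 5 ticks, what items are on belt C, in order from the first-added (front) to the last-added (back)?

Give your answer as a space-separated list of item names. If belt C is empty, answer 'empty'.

Tick 1: prefer A, take apple from A; A=[gear,urn,keg,flask] B=[joint,valve,wedge,tube] C=[apple]
Tick 2: prefer B, take joint from B; A=[gear,urn,keg,flask] B=[valve,wedge,tube] C=[apple,joint]
Tick 3: prefer A, take gear from A; A=[urn,keg,flask] B=[valve,wedge,tube] C=[apple,joint,gear]
Tick 4: prefer B, take valve from B; A=[urn,keg,flask] B=[wedge,tube] C=[apple,joint,gear,valve]
Tick 5: prefer A, take urn from A; A=[keg,flask] B=[wedge,tube] C=[apple,joint,gear,valve,urn]

Answer: apple joint gear valve urn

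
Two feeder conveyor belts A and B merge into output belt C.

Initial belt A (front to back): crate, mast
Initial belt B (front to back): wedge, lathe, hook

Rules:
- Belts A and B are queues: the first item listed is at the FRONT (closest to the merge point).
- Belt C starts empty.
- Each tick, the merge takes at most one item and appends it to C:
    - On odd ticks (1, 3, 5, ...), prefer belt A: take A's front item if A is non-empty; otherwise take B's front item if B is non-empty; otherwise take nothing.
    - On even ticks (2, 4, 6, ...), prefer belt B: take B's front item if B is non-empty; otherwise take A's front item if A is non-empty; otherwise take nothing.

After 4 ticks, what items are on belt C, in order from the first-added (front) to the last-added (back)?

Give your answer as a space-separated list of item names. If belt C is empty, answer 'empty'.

Tick 1: prefer A, take crate from A; A=[mast] B=[wedge,lathe,hook] C=[crate]
Tick 2: prefer B, take wedge from B; A=[mast] B=[lathe,hook] C=[crate,wedge]
Tick 3: prefer A, take mast from A; A=[-] B=[lathe,hook] C=[crate,wedge,mast]
Tick 4: prefer B, take lathe from B; A=[-] B=[hook] C=[crate,wedge,mast,lathe]

Answer: crate wedge mast lathe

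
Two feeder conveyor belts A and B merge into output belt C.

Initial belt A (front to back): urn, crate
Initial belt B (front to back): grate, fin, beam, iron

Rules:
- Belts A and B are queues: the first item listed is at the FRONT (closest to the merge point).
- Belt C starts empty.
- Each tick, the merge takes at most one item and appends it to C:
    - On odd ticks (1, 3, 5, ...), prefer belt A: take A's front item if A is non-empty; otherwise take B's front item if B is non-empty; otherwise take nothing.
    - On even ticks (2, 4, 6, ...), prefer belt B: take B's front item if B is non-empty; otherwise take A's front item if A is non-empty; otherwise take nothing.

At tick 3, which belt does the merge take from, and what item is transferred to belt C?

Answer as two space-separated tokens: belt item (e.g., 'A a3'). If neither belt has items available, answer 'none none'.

Tick 1: prefer A, take urn from A; A=[crate] B=[grate,fin,beam,iron] C=[urn]
Tick 2: prefer B, take grate from B; A=[crate] B=[fin,beam,iron] C=[urn,grate]
Tick 3: prefer A, take crate from A; A=[-] B=[fin,beam,iron] C=[urn,grate,crate]

Answer: A crate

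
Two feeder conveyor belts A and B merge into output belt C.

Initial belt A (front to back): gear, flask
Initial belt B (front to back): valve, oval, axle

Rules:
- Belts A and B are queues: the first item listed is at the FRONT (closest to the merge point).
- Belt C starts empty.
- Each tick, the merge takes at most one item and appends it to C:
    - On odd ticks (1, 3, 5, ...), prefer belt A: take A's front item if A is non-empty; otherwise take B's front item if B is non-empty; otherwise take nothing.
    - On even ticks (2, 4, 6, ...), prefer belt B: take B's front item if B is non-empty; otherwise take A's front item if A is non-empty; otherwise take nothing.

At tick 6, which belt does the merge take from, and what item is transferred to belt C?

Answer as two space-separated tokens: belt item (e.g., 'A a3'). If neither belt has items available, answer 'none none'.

Answer: none none

Derivation:
Tick 1: prefer A, take gear from A; A=[flask] B=[valve,oval,axle] C=[gear]
Tick 2: prefer B, take valve from B; A=[flask] B=[oval,axle] C=[gear,valve]
Tick 3: prefer A, take flask from A; A=[-] B=[oval,axle] C=[gear,valve,flask]
Tick 4: prefer B, take oval from B; A=[-] B=[axle] C=[gear,valve,flask,oval]
Tick 5: prefer A, take axle from B; A=[-] B=[-] C=[gear,valve,flask,oval,axle]
Tick 6: prefer B, both empty, nothing taken; A=[-] B=[-] C=[gear,valve,flask,oval,axle]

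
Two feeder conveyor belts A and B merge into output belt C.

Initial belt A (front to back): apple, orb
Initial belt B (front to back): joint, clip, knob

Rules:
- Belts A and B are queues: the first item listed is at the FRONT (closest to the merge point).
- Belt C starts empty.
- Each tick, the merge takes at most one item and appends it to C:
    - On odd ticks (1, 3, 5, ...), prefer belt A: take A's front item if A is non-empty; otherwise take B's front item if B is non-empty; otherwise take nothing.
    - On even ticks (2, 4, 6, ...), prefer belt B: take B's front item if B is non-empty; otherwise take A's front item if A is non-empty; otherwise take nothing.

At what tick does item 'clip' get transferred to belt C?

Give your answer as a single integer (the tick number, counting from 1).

Tick 1: prefer A, take apple from A; A=[orb] B=[joint,clip,knob] C=[apple]
Tick 2: prefer B, take joint from B; A=[orb] B=[clip,knob] C=[apple,joint]
Tick 3: prefer A, take orb from A; A=[-] B=[clip,knob] C=[apple,joint,orb]
Tick 4: prefer B, take clip from B; A=[-] B=[knob] C=[apple,joint,orb,clip]

Answer: 4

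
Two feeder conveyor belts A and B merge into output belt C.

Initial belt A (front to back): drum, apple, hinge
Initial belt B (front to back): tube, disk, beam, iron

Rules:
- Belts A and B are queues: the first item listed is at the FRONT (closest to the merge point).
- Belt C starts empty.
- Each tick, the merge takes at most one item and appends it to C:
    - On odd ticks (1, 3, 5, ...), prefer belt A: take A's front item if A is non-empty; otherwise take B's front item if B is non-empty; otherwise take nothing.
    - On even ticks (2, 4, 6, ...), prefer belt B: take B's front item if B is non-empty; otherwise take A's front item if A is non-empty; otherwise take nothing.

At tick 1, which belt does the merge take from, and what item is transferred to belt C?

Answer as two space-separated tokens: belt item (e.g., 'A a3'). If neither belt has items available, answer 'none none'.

Tick 1: prefer A, take drum from A; A=[apple,hinge] B=[tube,disk,beam,iron] C=[drum]

Answer: A drum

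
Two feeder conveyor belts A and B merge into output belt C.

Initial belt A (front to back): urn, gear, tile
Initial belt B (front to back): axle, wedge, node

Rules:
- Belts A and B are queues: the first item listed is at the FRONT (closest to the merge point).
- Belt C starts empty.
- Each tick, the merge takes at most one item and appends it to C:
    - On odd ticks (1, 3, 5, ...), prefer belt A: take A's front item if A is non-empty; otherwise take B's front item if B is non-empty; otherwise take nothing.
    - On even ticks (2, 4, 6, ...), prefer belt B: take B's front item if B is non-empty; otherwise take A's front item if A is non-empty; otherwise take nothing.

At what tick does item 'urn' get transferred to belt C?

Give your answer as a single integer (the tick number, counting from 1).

Tick 1: prefer A, take urn from A; A=[gear,tile] B=[axle,wedge,node] C=[urn]

Answer: 1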